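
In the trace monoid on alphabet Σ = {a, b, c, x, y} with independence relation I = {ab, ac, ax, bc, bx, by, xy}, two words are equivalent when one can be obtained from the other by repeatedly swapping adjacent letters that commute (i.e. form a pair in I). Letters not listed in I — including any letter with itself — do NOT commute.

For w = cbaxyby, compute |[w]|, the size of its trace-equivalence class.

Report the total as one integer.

#0=c has no predecessor
#1=b has no predecessor
#2=a has no predecessor
#3=x depends on [0:c]
#4=y depends on [0:c, 2:a]
#5=b depends on [1:b]
#6=y depends on [4:y]
sources: [0:c, 1:b, 2:a]
N(rest) = Σ N(rest − s) over sources s of rest; N(one piece) = 1:
  size 1 → [3]=1  [5]=1  [6]=1
  size 2 → [1,5]=1  [3,5]=2  [3,6]=2  [4,6]=1  [5,6]=2
  size 3 → [1,3,5]=3  [1,5,6]=3  [2,4,6]=1  [3,4,6]=3  [3,5,6]=6  [4,5,6]=3
  size 4 → [0,3,4,6]=3  [1,3,5,6]=12  [1,4,5,6]=6  [2,3,4,6]=4  [2,4,5,6]=4  [3,4,5,6]=12
  size 5 → [0,2,3,4,6]=7  [0,3,4,5,6]=15  [1,2,4,5,6]=10  [1,3,4,5,6]=30  [2,3,4,5,6]=20
  first=0(c) contributes 60
  first=1(b) contributes 42
  first=2(a) contributes 45
|[w]| = 147

147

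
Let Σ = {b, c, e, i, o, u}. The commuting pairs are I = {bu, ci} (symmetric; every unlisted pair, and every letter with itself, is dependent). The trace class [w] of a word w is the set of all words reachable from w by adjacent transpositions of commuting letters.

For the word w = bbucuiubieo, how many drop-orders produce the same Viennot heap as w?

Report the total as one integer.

6

0(b) covers ∅
1(b) covers 0:b
2(u) covers ∅
3(c) covers 1:b, 2:u
4(u) covers 3:c
5(i) covers 4:u
6(u) covers 5:i
7(b) covers 5:i
8(i) covers 6:u, 7:b
9(e) covers 8:i
10(o) covers 9:e
floor of heap: 0:b, 2:u
completions by unplaced set U, small U first (add the entries for U minus each lowest piece of U):
  |U|=1: {10}:1
  |U|=2: {9,10}:1
  |U|=3: {8,9,10}:1
  |U|=4: {6,8,9,10}:1  {7,8,9,10}:1
  |U|=5: {6,7,8,9,10}:2
  |U|=6: {5,6,7,8,9,10}:2
  |U|=7: {4,5,6,7,8,9,10}:2
  |U|=8: {3,4,5,6,7,8,9,10}:2
  |U|=9: {1,3,4,5,6,7,8,9,10}:2  {2,3,4,5,6,7,8,9,10}:2
  start at 0(b): 4
  start at 2(u): 2
sum over floor = 6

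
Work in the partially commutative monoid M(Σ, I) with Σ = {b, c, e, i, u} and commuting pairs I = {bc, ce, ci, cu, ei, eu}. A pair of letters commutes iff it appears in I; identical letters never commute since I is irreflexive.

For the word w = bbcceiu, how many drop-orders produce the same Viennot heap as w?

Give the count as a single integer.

63

0(b) covers ∅
1(b) covers 0:b
2(c) covers ∅
3(c) covers 2:c
4(e) covers 1:b
5(i) covers 1:b
6(u) covers 5:i
floor of heap: 0:b, 2:c
completions by unplaced set U, small U first (add the entries for U minus each lowest piece of U):
  |U|=1: {3}:1  {4}:1  {6}:1
  |U|=2: {2,3}:1  {3,4}:2  {3,6}:2  {4,6}:2  {5,6}:1
  |U|=3: {2,3,4}:3  {2,3,6}:3  {3,4,6}:6  {3,5,6}:3  {4,5,6}:3
  |U|=4: {1,4,5,6}:3  {2,3,4,6}:12  {2,3,5,6}:6  {3,4,5,6}:12
  |U|=5: {0,1,4,5,6}:3  {1,3,4,5,6}:15  {2,3,4,5,6}:30
  start at 0(b): 45
  start at 2(c): 18
sum over floor = 63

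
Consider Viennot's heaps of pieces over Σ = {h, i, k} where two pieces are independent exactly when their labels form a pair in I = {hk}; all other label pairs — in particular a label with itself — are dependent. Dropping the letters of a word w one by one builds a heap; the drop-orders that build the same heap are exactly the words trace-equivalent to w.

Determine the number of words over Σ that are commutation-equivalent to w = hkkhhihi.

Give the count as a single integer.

drop 0:h onto floor
drop 1:k onto floor
drop 2:k onto {1:k}
drop 3:h onto {0:h}
drop 4:h onto {3:h}
drop 5:i onto {2:k, 4:h}
drop 6:h onto {5:i}
drop 7:i onto {6:h}
ground layer = {0:h, 1:k}
drop-orders for the pieces not yet dropped (sum over which currently-grounded one goes next):
  1 to go: {7} 1
  2 to go: {6,7} 1
  3 to go: {5,6,7} 1
  4 to go: {2,5,6,7} 1  {4,5,6,7} 1
  5 to go: {1,2,5,6,7} 1  {2,4,5,6,7} 2  {3,4,5,6,7} 1
  6 to go: {0,3,4,5,6,7} 1  {1,2,4,5,6,7} 3  {2,3,4,5,6,7} 3
  if 0:h drops first: 6 orders
  if 1:k drops first: 4 orders
heap linearizations: 10

10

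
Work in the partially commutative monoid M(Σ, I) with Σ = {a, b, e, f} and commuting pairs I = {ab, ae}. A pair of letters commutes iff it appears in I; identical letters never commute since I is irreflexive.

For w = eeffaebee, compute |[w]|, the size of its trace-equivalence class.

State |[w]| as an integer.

5

0(e) covers ∅
1(e) covers 0:e
2(f) covers 1:e
3(f) covers 2:f
4(a) covers 3:f
5(e) covers 3:f
6(b) covers 5:e
7(e) covers 6:b
8(e) covers 7:e
floor of heap: 0:e
completions by unplaced set U, small U first (add the entries for U minus each lowest piece of U):
  |U|=1: {4}:1  {8}:1
  |U|=2: {4,8}:2  {7,8}:1
  |U|=3: {4,7,8}:3  {6,7,8}:1
  |U|=4: {4,6,7,8}:4  {5,6,7,8}:1
  |U|=5: {4,5,6,7,8}:5
  |U|=6: {3,4,5,6,7,8}:5
  |U|=7: {2,3,4,5,6,7,8}:5
  start at 0(e): 5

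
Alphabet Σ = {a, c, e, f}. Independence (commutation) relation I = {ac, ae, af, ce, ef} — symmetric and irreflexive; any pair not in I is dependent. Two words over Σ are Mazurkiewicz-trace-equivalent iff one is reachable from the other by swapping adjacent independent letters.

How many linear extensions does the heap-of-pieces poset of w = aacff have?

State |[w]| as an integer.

10

piece 0:a — minimal
piece 1:a rests on {0:a}
piece 2:c — minimal
piece 3:f rests on {2:c}
piece 4:f rests on {3:f}
minimal pieces: {0:a, 2:c}
ways to finish when only these pieces remain (= sum over removing one remaining piece with nothing left below it):
  1 left: {1}→1  {4}→1
  2 left: {0,1}→1  {1,4}→2  {3,4}→1
  3 left: {0,1,4}→3  {1,3,4}→3  {2,3,4}→1
  placing 0:a first → 4 extensions
  placing 2:c first → 6 extensions
total linear extensions = 10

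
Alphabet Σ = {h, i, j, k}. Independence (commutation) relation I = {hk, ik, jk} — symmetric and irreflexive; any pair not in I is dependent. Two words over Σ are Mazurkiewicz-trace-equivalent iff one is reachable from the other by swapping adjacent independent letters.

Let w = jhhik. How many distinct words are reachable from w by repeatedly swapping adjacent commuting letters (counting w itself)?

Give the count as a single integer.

5

#0=j has no predecessor
#1=h depends on [0:j]
#2=h depends on [1:h]
#3=i depends on [2:h]
#4=k has no predecessor
sources: [0:j, 4:k]
N(rest) = Σ N(rest − s) over sources s of rest; N(one piece) = 1:
  size 1 → [3]=1  [4]=1
  size 2 → [2,3]=1  [3,4]=2
  size 3 → [1,2,3]=1  [2,3,4]=3
  first=0(j) contributes 4
  first=4(k) contributes 1
|[w]| = 5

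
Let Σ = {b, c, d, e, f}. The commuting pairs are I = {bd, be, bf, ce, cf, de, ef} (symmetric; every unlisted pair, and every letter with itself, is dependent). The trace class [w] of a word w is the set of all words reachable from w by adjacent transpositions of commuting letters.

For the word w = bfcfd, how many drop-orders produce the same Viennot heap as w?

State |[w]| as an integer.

6

0(b) covers ∅
1(f) covers ∅
2(c) covers 0:b
3(f) covers 1:f
4(d) covers 2:c, 3:f
floor of heap: 0:b, 1:f
completions by unplaced set U, small U first (add the entries for U minus each lowest piece of U):
  |U|=1: {4}:1
  |U|=2: {2,4}:1  {3,4}:1
  |U|=3: {0,2,4}:1  {1,3,4}:1  {2,3,4}:2
  start at 0(b): 3
  start at 1(f): 3
sum over floor = 6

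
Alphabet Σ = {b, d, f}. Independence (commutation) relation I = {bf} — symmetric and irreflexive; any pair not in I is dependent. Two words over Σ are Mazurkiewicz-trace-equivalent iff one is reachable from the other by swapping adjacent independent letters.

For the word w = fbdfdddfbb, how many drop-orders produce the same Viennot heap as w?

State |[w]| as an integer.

6

piece 0:f — minimal
piece 1:b — minimal
piece 2:d rests on {0:f, 1:b}
piece 3:f rests on {2:d}
piece 4:d rests on {3:f}
piece 5:d rests on {4:d}
piece 6:d rests on {5:d}
piece 7:f rests on {6:d}
piece 8:b rests on {6:d}
piece 9:b rests on {8:b}
minimal pieces: {0:f, 1:b}
ways to finish when only these pieces remain (= sum over removing one remaining piece with nothing left below it):
  1 left: {7}→1  {9}→1
  2 left: {7,9}→2  {8,9}→1
  3 left: {7,8,9}→3
  4 left: {6,7,8,9}→3
  5 left: {5,6,7,8,9}→3
  6 left: {4,5,6,7,8,9}→3
  7 left: {3,4,5,6,7,8,9}→3
  8 left: {2,3,4,5,6,7,8,9}→3
  placing 0:f first → 3 extensions
  placing 1:b first → 3 extensions
total linear extensions = 6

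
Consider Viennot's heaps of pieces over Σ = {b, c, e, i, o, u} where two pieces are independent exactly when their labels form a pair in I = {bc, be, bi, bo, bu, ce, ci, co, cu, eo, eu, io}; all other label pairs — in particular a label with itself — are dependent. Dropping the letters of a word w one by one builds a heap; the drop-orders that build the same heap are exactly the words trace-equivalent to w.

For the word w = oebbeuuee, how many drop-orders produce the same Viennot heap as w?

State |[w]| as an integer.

0(o) covers ∅
1(e) covers ∅
2(b) covers ∅
3(b) covers 2:b
4(e) covers 1:e
5(u) covers 0:o
6(u) covers 5:u
7(e) covers 4:e
8(e) covers 7:e
floor of heap: 0:o, 1:e, 2:b
completions by unplaced set U, small U first (add the entries for U minus each lowest piece of U):
  |U|=1: {3}:1  {6}:1  {8}:1
  |U|=2: {2,3}:1  {3,6}:2  {3,8}:2  {5,6}:1  {6,8}:2  {7,8}:1
  |U|=3: {0,5,6}:1  {2,3,6}:3  {2,3,8}:3  {3,5,6}:3  {3,6,8}:6  {3,7,8}:3  {4,7,8}:1  {5,6,8}:3  {6,7,8}:3
  |U|=4: {0,3,5,6}:4  {0,5,6,8}:4  {1,4,7,8}:1  {2,3,5,6}:6  {2,3,6,8}:12  {2,3,7,8}:6  {3,4,7,8}:4  {3,5,6,8}:12  {3,6,7,8}:12  {4,6,7,8}:4  {5,6,7,8}:6
  |U|=5: {0,2,3,5,6}:10  {0,3,5,6,8}:20  {0,5,6,7,8}:10  {1,3,4,7,8}:5  {1,4,6,7,8}:5  {2,3,4,7,8}:10  {2,3,5,6,8}:30  {2,3,6,7,8}:30  {3,4,6,7,8}:20  {3,5,6,7,8}:30  {4,5,6,7,8}:10
  |U|=6: {0,2,3,5,6,8}:60  {0,3,5,6,7,8}:60  {0,4,5,6,7,8}:20  {1,2,3,4,7,8}:15  {1,3,4,6,7,8}:30  {1,4,5,6,7,8}:15  {2,3,4,6,7,8}:60  {2,3,5,6,7,8}:90  {3,4,5,6,7,8}:60
  |U|=7: {0,1,4,5,6,7,8}:35  {0,2,3,5,6,7,8}:210  {0,3,4,5,6,7,8}:140  {1,2,3,4,6,7,8}:105  {1,3,4,5,6,7,8}:105  {2,3,4,5,6,7,8}:210
  start at 0(o): 420
  start at 1(e): 560
  start at 2(b): 280
sum over floor = 1260

1260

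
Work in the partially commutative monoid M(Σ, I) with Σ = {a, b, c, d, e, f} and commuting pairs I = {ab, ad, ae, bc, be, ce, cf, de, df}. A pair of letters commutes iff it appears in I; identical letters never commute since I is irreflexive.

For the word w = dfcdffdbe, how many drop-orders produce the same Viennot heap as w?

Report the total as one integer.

piece 0:d — minimal
piece 1:f — minimal
piece 2:c rests on {0:d}
piece 3:d rests on {2:c}
piece 4:f rests on {1:f}
piece 5:f rests on {4:f}
piece 6:d rests on {3:d}
piece 7:b rests on {5:f, 6:d}
piece 8:e rests on {5:f}
minimal pieces: {0:d, 1:f}
ways to finish when only these pieces remain (= sum over removing one remaining piece with nothing left below it):
  1 left: {7}→1  {8}→1
  2 left: {6,7}→1  {7,8}→2
  3 left: {3,6,7}→1  {5,7,8}→2  {6,7,8}→3
  4 left: {2,3,6,7}→1  {3,6,7,8}→4  {4,5,7,8}→2  {5,6,7,8}→5
  5 left: {0,2,3,6,7}→1  {1,4,5,7,8}→2  {2,3,6,7,8}→5  {3,5,6,7,8}→9  {4,5,6,7,8}→7
  6 left: {0,2,3,6,7,8}→6  {1,4,5,6,7,8}→9  {2,3,5,6,7,8}→14  {3,4,5,6,7,8}→16
  7 left: {0,2,3,5,6,7,8}→20  {1,3,4,5,6,7,8}→25  {2,3,4,5,6,7,8}→30
  placing 0:d first → 55 extensions
  placing 1:f first → 50 extensions
total linear extensions = 105

105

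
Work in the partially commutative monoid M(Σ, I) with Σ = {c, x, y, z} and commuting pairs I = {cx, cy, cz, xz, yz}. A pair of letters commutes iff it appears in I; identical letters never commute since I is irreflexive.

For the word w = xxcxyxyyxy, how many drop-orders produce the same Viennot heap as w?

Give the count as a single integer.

drop 0:x onto floor
drop 1:x onto {0:x}
drop 2:c onto floor
drop 3:x onto {1:x}
drop 4:y onto {3:x}
drop 5:x onto {4:y}
drop 6:y onto {5:x}
drop 7:y onto {6:y}
drop 8:x onto {7:y}
drop 9:y onto {8:x}
ground layer = {0:x, 2:c}
drop-orders for the pieces not yet dropped (sum over which currently-grounded one goes next):
  1 to go: {2} 1  {9} 1
  2 to go: {2,9} 2  {8,9} 1
  3 to go: {2,8,9} 3  {7,8,9} 1
  4 to go: {2,7,8,9} 4  {6,7,8,9} 1
  5 to go: {2,6,7,8,9} 5  {5,6,7,8,9} 1
  6 to go: {2,5,6,7,8,9} 6  {4,5,6,7,8,9} 1
  7 to go: {2,4,5,6,7,8,9} 7  {3,4,5,6,7,8,9} 1
  8 to go: {1,3,4,5,6,7,8,9} 1  {2,3,4,5,6,7,8,9} 8
  if 0:x drops first: 9 orders
  if 2:c drops first: 1 orders
heap linearizations: 10

10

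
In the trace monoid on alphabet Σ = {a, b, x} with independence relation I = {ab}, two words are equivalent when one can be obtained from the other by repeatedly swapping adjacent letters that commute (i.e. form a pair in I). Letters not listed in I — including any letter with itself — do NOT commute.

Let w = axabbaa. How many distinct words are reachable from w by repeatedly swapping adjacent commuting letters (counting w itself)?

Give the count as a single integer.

10

piece 0:a — minimal
piece 1:x rests on {0:a}
piece 2:a rests on {1:x}
piece 3:b rests on {1:x}
piece 4:b rests on {3:b}
piece 5:a rests on {2:a}
piece 6:a rests on {5:a}
minimal pieces: {0:a}
ways to finish when only these pieces remain (= sum over removing one remaining piece with nothing left below it):
  1 left: {4}→1  {6}→1
  2 left: {3,4}→1  {4,6}→2  {5,6}→1
  3 left: {2,5,6}→1  {3,4,6}→3  {4,5,6}→3
  4 left: {2,4,5,6}→4  {3,4,5,6}→6
  5 left: {2,3,4,5,6}→10
  placing 0:a first → 10 extensions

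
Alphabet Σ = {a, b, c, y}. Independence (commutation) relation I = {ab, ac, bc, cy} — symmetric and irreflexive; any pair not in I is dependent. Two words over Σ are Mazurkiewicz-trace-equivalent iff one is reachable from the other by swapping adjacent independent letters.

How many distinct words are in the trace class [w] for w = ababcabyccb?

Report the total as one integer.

3300

piece 0:a — minimal
piece 1:b — minimal
piece 2:a rests on {0:a}
piece 3:b rests on {1:b}
piece 4:c — minimal
piece 5:a rests on {2:a}
piece 6:b rests on {3:b}
piece 7:y rests on {5:a, 6:b}
piece 8:c rests on {4:c}
piece 9:c rests on {8:c}
piece 10:b rests on {7:y}
minimal pieces: {0:a, 1:b, 4:c}
ways to finish when only these pieces remain (= sum over removing one remaining piece with nothing left below it):
  1 left: {9}→1  {10}→1
  2 left: {7,10}→1  {8,9}→1  {9,10}→2
  3 left: {4,8,9}→1  {5,7,10}→1  {6,7,10}→1  {7,9,10}→3  {8,9,10}→3
  4 left: {2,5,7,10}→1  {3,6,7,10}→1  {4,8,9,10}→4  {5,6,7,10}→2  {5,7,9,10}→4  {6,7,9,10}→4  {7,8,9,10}→6
  5 left: {0,2,5,7,10}→1  {1,3,6,7,10}→1  {2,5,6,7,10}→3  {2,5,7,9,10}→5  {3,5,6,7,10}→3  {3,6,7,9,10}→5  {4,7,8,9,10}→10  {5,6,7,9,10}→10  {5,7,8,9,10}→10  {6,7,8,9,10}→10
  6 left: {0,2,5,6,7,10}→4  {0,2,5,7,9,10}→6  {1,3,5,6,7,10}→4  {1,3,6,7,9,10}→6  {2,3,5,6,7,10}→6  {2,5,6,7,9,10}→18  {2,5,7,8,9,10}→15  {3,5,6,7,9,10}→18  {3,6,7,8,9,10}→15  {4,5,7,8,9,10}→20  {4,6,7,8,9,10}→20  {5,6,7,8,9,10}→30
  7 left: {0,2,3,5,6,7,10}→10  {0,2,5,6,7,9,10}→28  {0,2,5,7,8,9,10}→21  {1,2,3,5,6,7,10}→10  {1,3,5,6,7,9,10}→28  {1,3,6,7,8,9,10}→21  {2,3,5,6,7,9,10}→42  {2,4,5,7,8,9,10}→35  {2,5,6,7,8,9,10}→63  {3,4,6,7,8,9,10}→35  {3,5,6,7,8,9,10}→63  {4,5,6,7,8,9,10}→70
  8 left: {0,1,2,3,5,6,7,10}→20  {0,2,3,5,6,7,9,10}→80  {0,2,4,5,7,8,9,10}→56  {0,2,5,6,7,8,9,10}→112  {1,2,3,5,6,7,9,10}→80  {1,3,4,6,7,8,9,10}→56  {1,3,5,6,7,8,9,10}→112  {2,3,5,6,7,8,9,10}→168  {2,4,5,6,7,8,9,10}→168  {3,4,5,6,7,8,9,10}→168
  9 left: {0,1,2,3,5,6,7,9,10}→180  {0,2,3,5,6,7,8,9,10}→360  {0,2,4,5,6,7,8,9,10}→336  {1,2,3,5,6,7,8,9,10}→360  {1,3,4,5,6,7,8,9,10}→336  {2,3,4,5,6,7,8,9,10}→504
  placing 0:a first → 1200 extensions
  placing 1:b first → 1200 extensions
  placing 4:c first → 900 extensions
total linear extensions = 3300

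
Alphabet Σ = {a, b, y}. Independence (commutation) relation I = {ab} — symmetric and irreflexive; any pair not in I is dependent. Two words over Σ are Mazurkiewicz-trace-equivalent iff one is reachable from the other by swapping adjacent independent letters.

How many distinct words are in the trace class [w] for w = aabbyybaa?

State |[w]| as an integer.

drop 0:a onto floor
drop 1:a onto {0:a}
drop 2:b onto floor
drop 3:b onto {2:b}
drop 4:y onto {1:a, 3:b}
drop 5:y onto {4:y}
drop 6:b onto {5:y}
drop 7:a onto {5:y}
drop 8:a onto {7:a}
ground layer = {0:a, 2:b}
drop-orders for the pieces not yet dropped (sum over which currently-grounded one goes next):
  1 to go: {6} 1  {8} 1
  2 to go: {6,8} 2  {7,8} 1
  3 to go: {6,7,8} 3
  4 to go: {5,6,7,8} 3
  5 to go: {4,5,6,7,8} 3
  6 to go: {1,4,5,6,7,8} 3  {3,4,5,6,7,8} 3
  7 to go: {0,1,4,5,6,7,8} 3  {1,3,4,5,6,7,8} 6  {2,3,4,5,6,7,8} 3
  if 0:a drops first: 9 orders
  if 2:b drops first: 9 orders
heap linearizations: 18

18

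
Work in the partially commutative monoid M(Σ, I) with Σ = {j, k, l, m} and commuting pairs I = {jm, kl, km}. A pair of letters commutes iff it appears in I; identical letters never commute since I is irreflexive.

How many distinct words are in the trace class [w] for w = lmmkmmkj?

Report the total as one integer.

55

#0=l has no predecessor
#1=m depends on [0:l]
#2=m depends on [1:m]
#3=k has no predecessor
#4=m depends on [2:m]
#5=m depends on [4:m]
#6=k depends on [3:k]
#7=j depends on [0:l, 6:k]
sources: [0:l, 3:k]
N(rest) = Σ N(rest − s) over sources s of rest; N(one piece) = 1:
  size 1 → [5]=1  [7]=1
  size 2 → [4,5]=1  [5,7]=2  [6,7]=1
  size 3 → [2,4,5]=1  [3,6,7]=1  [4,5,7]=3  [5,6,7]=3
  size 4 → [1,2,4,5]=1  [2,4,5,7]=4  [3,5,6,7]=4  [4,5,6,7]=6
  size 5 → [1,2,4,5,7]=5  [2,4,5,6,7]=10  [3,4,5,6,7]=10
  size 6 → [0,1,2,4,5,7]=5  [1,2,4,5,6,7]=15  [2,3,4,5,6,7]=20
  first=0(l) contributes 35
  first=3(k) contributes 20
|[w]| = 55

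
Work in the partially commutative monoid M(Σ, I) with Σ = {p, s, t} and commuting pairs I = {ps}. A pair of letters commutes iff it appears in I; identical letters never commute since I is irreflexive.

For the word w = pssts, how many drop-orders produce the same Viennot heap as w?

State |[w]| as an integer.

3

0(p) covers ∅
1(s) covers ∅
2(s) covers 1:s
3(t) covers 0:p, 2:s
4(s) covers 3:t
floor of heap: 0:p, 1:s
completions by unplaced set U, small U first (add the entries for U minus each lowest piece of U):
  |U|=1: {4}:1
  |U|=2: {3,4}:1
  |U|=3: {0,3,4}:1  {2,3,4}:1
  start at 0(p): 1
  start at 1(s): 2
sum over floor = 3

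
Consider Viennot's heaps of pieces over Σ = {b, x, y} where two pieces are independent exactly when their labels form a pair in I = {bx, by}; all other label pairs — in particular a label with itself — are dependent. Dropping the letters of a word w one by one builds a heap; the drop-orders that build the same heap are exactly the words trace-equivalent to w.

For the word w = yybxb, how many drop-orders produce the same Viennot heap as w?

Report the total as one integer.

#0=y has no predecessor
#1=y depends on [0:y]
#2=b has no predecessor
#3=x depends on [1:y]
#4=b depends on [2:b]
sources: [0:y, 2:b]
N(rest) = Σ N(rest − s) over sources s of rest; N(one piece) = 1:
  size 1 → [3]=1  [4]=1
  size 2 → [1,3]=1  [2,4]=1  [3,4]=2
  size 3 → [0,1,3]=1  [1,3,4]=3  [2,3,4]=3
  first=0(y) contributes 6
  first=2(b) contributes 4
|[w]| = 10

10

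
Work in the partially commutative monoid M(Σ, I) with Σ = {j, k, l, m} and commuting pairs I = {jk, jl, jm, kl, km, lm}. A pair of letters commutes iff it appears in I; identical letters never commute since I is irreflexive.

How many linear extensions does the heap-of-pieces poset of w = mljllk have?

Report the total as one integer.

#0=m has no predecessor
#1=l has no predecessor
#2=j has no predecessor
#3=l depends on [1:l]
#4=l depends on [3:l]
#5=k has no predecessor
sources: [0:m, 1:l, 2:j, 5:k]
N(rest) = Σ N(rest − s) over sources s of rest; N(one piece) = 1:
  size 1 → [0]=1  [2]=1  [4]=1  [5]=1
  size 2 → [0,2]=2  [0,4]=2  [0,5]=2  [2,4]=2  [2,5]=2  [3,4]=1  [4,5]=2
  size 3 → [0,2,4]=6  [0,2,5]=6  [0,3,4]=3  [0,4,5]=6  [1,3,4]=1  [2,3,4]=3  [2,4,5]=6  [3,4,5]=3
  size 4 → [0,1,3,4]=4  [0,2,3,4]=12  [0,2,4,5]=24  [0,3,4,5]=12  [1,2,3,4]=4  [1,3,4,5]=4  [2,3,4,5]=12
  first=0(m) contributes 20
  first=1(l) contributes 60
  first=2(j) contributes 20
  first=5(k) contributes 20
|[w]| = 120

120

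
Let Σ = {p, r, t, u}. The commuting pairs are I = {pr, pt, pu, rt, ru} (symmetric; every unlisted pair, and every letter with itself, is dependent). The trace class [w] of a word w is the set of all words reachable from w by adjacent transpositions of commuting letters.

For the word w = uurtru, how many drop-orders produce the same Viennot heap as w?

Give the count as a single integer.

15

#0=u has no predecessor
#1=u depends on [0:u]
#2=r has no predecessor
#3=t depends on [1:u]
#4=r depends on [2:r]
#5=u depends on [3:t]
sources: [0:u, 2:r]
N(rest) = Σ N(rest − s) over sources s of rest; N(one piece) = 1:
  size 1 → [4]=1  [5]=1
  size 2 → [2,4]=1  [3,5]=1  [4,5]=2
  size 3 → [1,3,5]=1  [2,4,5]=3  [3,4,5]=3
  size 4 → [0,1,3,5]=1  [1,3,4,5]=4  [2,3,4,5]=6
  first=0(u) contributes 10
  first=2(r) contributes 5
|[w]| = 15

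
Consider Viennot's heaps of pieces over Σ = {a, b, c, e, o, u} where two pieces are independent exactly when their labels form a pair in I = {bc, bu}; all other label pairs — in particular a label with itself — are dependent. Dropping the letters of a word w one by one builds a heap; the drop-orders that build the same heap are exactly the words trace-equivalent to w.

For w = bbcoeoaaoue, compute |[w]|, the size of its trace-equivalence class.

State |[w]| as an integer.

3

0(b) covers ∅
1(b) covers 0:b
2(c) covers ∅
3(o) covers 1:b, 2:c
4(e) covers 3:o
5(o) covers 4:e
6(a) covers 5:o
7(a) covers 6:a
8(o) covers 7:a
9(u) covers 8:o
10(e) covers 9:u
floor of heap: 0:b, 2:c
completions by unplaced set U, small U first (add the entries for U minus each lowest piece of U):
  |U|=1: {10}:1
  |U|=2: {9,10}:1
  |U|=3: {8,9,10}:1
  |U|=4: {7,8,9,10}:1
  |U|=5: {6,7,8,9,10}:1
  |U|=6: {5,6,7,8,9,10}:1
  |U|=7: {4,5,6,7,8,9,10}:1
  |U|=8: {3,4,5,6,7,8,9,10}:1
  |U|=9: {1,3,4,5,6,7,8,9,10}:1  {2,3,4,5,6,7,8,9,10}:1
  start at 0(b): 2
  start at 2(c): 1
sum over floor = 3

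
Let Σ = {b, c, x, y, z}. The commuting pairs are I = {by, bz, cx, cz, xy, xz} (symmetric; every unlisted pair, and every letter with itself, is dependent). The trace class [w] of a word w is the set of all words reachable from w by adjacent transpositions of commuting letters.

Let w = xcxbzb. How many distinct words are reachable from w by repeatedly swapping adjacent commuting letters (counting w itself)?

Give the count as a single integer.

18

drop 0:x onto floor
drop 1:c onto floor
drop 2:x onto {0:x}
drop 3:b onto {1:c, 2:x}
drop 4:z onto floor
drop 5:b onto {3:b}
ground layer = {0:x, 1:c, 4:z}
drop-orders for the pieces not yet dropped (sum over which currently-grounded one goes next):
  1 to go: {4} 1  {5} 1
  2 to go: {3,5} 1  {4,5} 2
  3 to go: {1,3,5} 1  {2,3,5} 1  {3,4,5} 3
  4 to go: {0,2,3,5} 1  {1,2,3,5} 2  {1,3,4,5} 4  {2,3,4,5} 4
  if 0:x drops first: 10 orders
  if 1:c drops first: 5 orders
  if 4:z drops first: 3 orders
heap linearizations: 18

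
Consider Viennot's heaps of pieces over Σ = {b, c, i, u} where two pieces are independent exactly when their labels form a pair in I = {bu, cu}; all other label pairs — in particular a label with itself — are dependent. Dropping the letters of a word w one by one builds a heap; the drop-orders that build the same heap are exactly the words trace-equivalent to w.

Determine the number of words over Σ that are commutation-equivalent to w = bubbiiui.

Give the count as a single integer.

0(b) covers ∅
1(u) covers ∅
2(b) covers 0:b
3(b) covers 2:b
4(i) covers 1:u, 3:b
5(i) covers 4:i
6(u) covers 5:i
7(i) covers 6:u
floor of heap: 0:b, 1:u
completions by unplaced set U, small U first (add the entries for U minus each lowest piece of U):
  |U|=1: {7}:1
  |U|=2: {6,7}:1
  |U|=3: {5,6,7}:1
  |U|=4: {4,5,6,7}:1
  |U|=5: {1,4,5,6,7}:1  {3,4,5,6,7}:1
  |U|=6: {1,3,4,5,6,7}:2  {2,3,4,5,6,7}:1
  start at 0(b): 3
  start at 1(u): 1
sum over floor = 4

4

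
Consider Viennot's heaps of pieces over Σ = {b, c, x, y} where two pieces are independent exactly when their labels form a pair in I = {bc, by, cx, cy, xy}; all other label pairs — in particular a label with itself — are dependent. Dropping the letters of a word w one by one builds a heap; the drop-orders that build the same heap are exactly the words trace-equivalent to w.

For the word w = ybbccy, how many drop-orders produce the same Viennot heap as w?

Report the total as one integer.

piece 0:y — minimal
piece 1:b — minimal
piece 2:b rests on {1:b}
piece 3:c — minimal
piece 4:c rests on {3:c}
piece 5:y rests on {0:y}
minimal pieces: {0:y, 1:b, 3:c}
ways to finish when only these pieces remain (= sum over removing one remaining piece with nothing left below it):
  1 left: {2}→1  {4}→1  {5}→1
  2 left: {0,5}→1  {1,2}→1  {2,4}→2  {2,5}→2  {3,4}→1  {4,5}→2
  3 left: {0,2,5}→3  {0,4,5}→3  {1,2,4}→3  {1,2,5}→3  {2,3,4}→3  {2,4,5}→6  {3,4,5}→3
  4 left: {0,1,2,5}→6  {0,2,4,5}→12  {0,3,4,5}→6  {1,2,3,4}→6  {1,2,4,5}→12  {2,3,4,5}→12
  placing 0:y first → 30 extensions
  placing 1:b first → 30 extensions
  placing 3:c first → 30 extensions
total linear extensions = 90

90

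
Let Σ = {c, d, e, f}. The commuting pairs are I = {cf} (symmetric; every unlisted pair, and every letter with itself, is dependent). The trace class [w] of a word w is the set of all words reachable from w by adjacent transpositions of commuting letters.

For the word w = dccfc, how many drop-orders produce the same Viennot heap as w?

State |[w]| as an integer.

#0=d has no predecessor
#1=c depends on [0:d]
#2=c depends on [1:c]
#3=f depends on [0:d]
#4=c depends on [2:c]
sources: [0:d]
N(rest) = Σ N(rest − s) over sources s of rest; N(one piece) = 1:
  size 1 → [3]=1  [4]=1
  size 2 → [2,4]=1  [3,4]=2
  size 3 → [1,2,4]=1  [2,3,4]=3
  first=0(d) contributes 4

4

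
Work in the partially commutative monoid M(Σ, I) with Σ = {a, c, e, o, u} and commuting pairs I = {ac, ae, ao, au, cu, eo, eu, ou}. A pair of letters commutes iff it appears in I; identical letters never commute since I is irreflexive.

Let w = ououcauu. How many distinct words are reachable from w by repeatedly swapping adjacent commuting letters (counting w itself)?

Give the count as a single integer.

piece 0:o — minimal
piece 1:u — minimal
piece 2:o rests on {0:o}
piece 3:u rests on {1:u}
piece 4:c rests on {2:o}
piece 5:a — minimal
piece 6:u rests on {3:u}
piece 7:u rests on {6:u}
minimal pieces: {0:o, 1:u, 5:a}
ways to finish when only these pieces remain (= sum over removing one remaining piece with nothing left below it):
  1 left: {4}→1  {5}→1  {7}→1
  2 left: {2,4}→1  {4,5}→2  {4,7}→2  {5,7}→2  {6,7}→1
  3 left: {0,2,4}→1  {2,4,5}→3  {2,4,7}→3  {3,6,7}→1  {4,5,7}→6  {4,6,7}→3  {5,6,7}→3
  4 left: {0,2,4,5}→4  {0,2,4,7}→4  {1,3,6,7}→1  {2,4,5,7}→12  {2,4,6,7}→6  {3,4,6,7}→4  {3,5,6,7}→4  {4,5,6,7}→12
  5 left: {0,2,4,5,7}→20  {0,2,4,6,7}→10  {1,3,4,6,7}→5  {1,3,5,6,7}→5  {2,3,4,6,7}→10  {2,4,5,6,7}→30  {3,4,5,6,7}→20
  6 left: {0,2,3,4,6,7}→20  {0,2,4,5,6,7}→60  {1,2,3,4,6,7}→15  {1,3,4,5,6,7}→30  {2,3,4,5,6,7}→60
  placing 0:o first → 105 extensions
  placing 1:u first → 140 extensions
  placing 5:a first → 35 extensions
total linear extensions = 280

280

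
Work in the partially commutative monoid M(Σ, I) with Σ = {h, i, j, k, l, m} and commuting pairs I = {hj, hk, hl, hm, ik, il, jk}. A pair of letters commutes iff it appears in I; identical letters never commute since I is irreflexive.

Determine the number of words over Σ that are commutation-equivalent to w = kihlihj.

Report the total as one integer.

#0=k has no predecessor
#1=i has no predecessor
#2=h depends on [1:i]
#3=l depends on [0:k]
#4=i depends on [2:h]
#5=h depends on [4:i]
#6=j depends on [3:l, 4:i]
sources: [0:k, 1:i]
N(rest) = Σ N(rest − s) over sources s of rest; N(one piece) = 1:
  size 1 → [5]=1  [6]=1
  size 2 → [3,6]=1  [5,6]=2
  size 3 → [0,3,6]=1  [3,5,6]=3  [4,5,6]=2
  size 4 → [0,3,5,6]=4  [2,4,5,6]=2  [3,4,5,6]=5
  size 5 → [0,3,4,5,6]=9  [1,2,4,5,6]=2  [2,3,4,5,6]=7
  first=0(k) contributes 9
  first=1(i) contributes 16
|[w]| = 25

25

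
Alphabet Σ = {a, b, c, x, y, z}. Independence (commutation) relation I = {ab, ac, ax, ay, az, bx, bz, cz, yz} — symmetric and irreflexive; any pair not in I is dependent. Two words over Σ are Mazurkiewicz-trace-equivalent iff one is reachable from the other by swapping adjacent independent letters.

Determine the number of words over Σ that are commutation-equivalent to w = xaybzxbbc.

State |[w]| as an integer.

drop 0:x onto floor
drop 1:a onto floor
drop 2:y onto {0:x}
drop 3:b onto {2:y}
drop 4:z onto {0:x}
drop 5:x onto {2:y, 4:z}
drop 6:b onto {3:b}
drop 7:b onto {6:b}
drop 8:c onto {5:x, 7:b}
ground layer = {0:x, 1:a}
drop-orders for the pieces not yet dropped (sum over which currently-grounded one goes next):
  1 to go: {1} 1  {8} 1
  2 to go: {1,8} 2  {5,8} 1  {7,8} 1
  3 to go: {1,5,8} 3  {1,7,8} 3  {4,5,8} 1  {5,7,8} 2  {6,7,8} 1
  4 to go: {1,4,5,8} 4  {1,5,7,8} 8  {1,6,7,8} 4  {3,6,7,8} 1  {4,5,7,8} 3  {5,6,7,8} 3
  5 to go: {1,3,6,7,8} 5  {1,4,5,7,8} 15  {1,5,6,7,8} 15  {3,5,6,7,8} 4  {4,5,6,7,8} 6
  6 to go: {1,3,5,6,7,8} 24  {1,4,5,6,7,8} 36  {2,3,5,6,7,8} 4  {3,4,5,6,7,8} 10
  7 to go: {1,2,3,5,6,7,8} 28  {1,3,4,5,6,7,8} 70  {2,3,4,5,6,7,8} 14
  if 0:x drops first: 112 orders
  if 1:a drops first: 14 orders
heap linearizations: 126

126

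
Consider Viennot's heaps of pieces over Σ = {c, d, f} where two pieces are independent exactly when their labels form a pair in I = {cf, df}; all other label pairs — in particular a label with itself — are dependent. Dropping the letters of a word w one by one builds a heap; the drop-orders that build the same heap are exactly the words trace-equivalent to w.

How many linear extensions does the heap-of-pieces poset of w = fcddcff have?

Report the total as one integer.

#0=f has no predecessor
#1=c has no predecessor
#2=d depends on [1:c]
#3=d depends on [2:d]
#4=c depends on [3:d]
#5=f depends on [0:f]
#6=f depends on [5:f]
sources: [0:f, 1:c]
N(rest) = Σ N(rest − s) over sources s of rest; N(one piece) = 1:
  size 1 → [4]=1  [6]=1
  size 2 → [3,4]=1  [4,6]=2  [5,6]=1
  size 3 → [0,5,6]=1  [2,3,4]=1  [3,4,6]=3  [4,5,6]=3
  size 4 → [0,4,5,6]=4  [1,2,3,4]=1  [2,3,4,6]=4  [3,4,5,6]=6
  size 5 → [0,3,4,5,6]=10  [1,2,3,4,6]=5  [2,3,4,5,6]=10
  first=0(f) contributes 15
  first=1(c) contributes 20
|[w]| = 35

35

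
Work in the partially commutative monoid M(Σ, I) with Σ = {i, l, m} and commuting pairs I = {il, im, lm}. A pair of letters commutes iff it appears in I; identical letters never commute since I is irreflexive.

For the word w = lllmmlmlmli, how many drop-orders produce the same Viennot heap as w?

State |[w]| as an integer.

2310

0(l) covers ∅
1(l) covers 0:l
2(l) covers 1:l
3(m) covers ∅
4(m) covers 3:m
5(l) covers 2:l
6(m) covers 4:m
7(l) covers 5:l
8(m) covers 6:m
9(l) covers 7:l
10(i) covers ∅
floor of heap: 0:l, 3:m, 10:i
completions by unplaced set U, small U first (add the entries for U minus each lowest piece of U):
  |U|=1: {8}:1  {9}:1  {10}:1
  |U|=2: {6,8}:1  {7,9}:1  {8,9}:2  {8,10}:2  {9,10}:2
  |U|=3: {4,6,8}:1  {5,7,9}:1  {6,8,9}:3  {6,8,10}:3  {7,8,9}:3  {7,9,10}:3  {8,9,10}:6
  |U|=4: {2,5,7,9}:1  {3,4,6,8}:1  {4,6,8,9}:4  {4,6,8,10}:4  {5,7,8,9}:4  {5,7,9,10}:4  {6,7,8,9}:6  {6,8,9,10}:12  {7,8,9,10}:12
  |U|=5: {1,2,5,7,9}:1  {2,5,7,8,9}:5  {2,5,7,9,10}:5  {3,4,6,8,9}:5  {3,4,6,8,10}:5  {4,6,7,8,9}:10  {4,6,8,9,10}:20  {5,6,7,8,9}:10  {5,7,8,9,10}:20  {6,7,8,9,10}:30
  |U|=6: {0,1,2,5,7,9}:1  {1,2,5,7,8,9}:6  {1,2,5,7,9,10}:6  {2,5,6,7,8,9}:15  {2,5,7,8,9,10}:30  {3,4,6,7,8,9}:15  {3,4,6,8,9,10}:30  {4,5,6,7,8,9}:20  {4,6,7,8,9,10}:60  {5,6,7,8,9,10}:60
  |U|=7: {0,1,2,5,7,8,9}:7  {0,1,2,5,7,9,10}:7  {1,2,5,6,7,8,9}:21  {1,2,5,7,8,9,10}:42  {2,4,5,6,7,8,9}:35  {2,5,6,7,8,9,10}:105  {3,4,5,6,7,8,9}:35  {3,4,6,7,8,9,10}:105  {4,5,6,7,8,9,10}:140
  |U|=8: {0,1,2,5,6,7,8,9}:28  {0,1,2,5,7,8,9,10}:56  {1,2,4,5,6,7,8,9}:56  {1,2,5,6,7,8,9,10}:168  {2,3,4,5,6,7,8,9}:70  {2,4,5,6,7,8,9,10}:280  {3,4,5,6,7,8,9,10}:280
  |U|=9: {0,1,2,4,5,6,7,8,9}:84  {0,1,2,5,6,7,8,9,10}:252  {1,2,3,4,5,6,7,8,9}:126  {1,2,4,5,6,7,8,9,10}:504  {2,3,4,5,6,7,8,9,10}:630
  start at 0(l): 1260
  start at 3(m): 840
  start at 10(i): 210
sum over floor = 2310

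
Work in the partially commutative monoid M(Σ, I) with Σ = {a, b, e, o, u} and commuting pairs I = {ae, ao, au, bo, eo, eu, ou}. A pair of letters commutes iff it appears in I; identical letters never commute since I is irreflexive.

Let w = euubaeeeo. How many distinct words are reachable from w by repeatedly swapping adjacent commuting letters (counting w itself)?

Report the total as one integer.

0(e) covers ∅
1(u) covers ∅
2(u) covers 1:u
3(b) covers 0:e, 2:u
4(a) covers 3:b
5(e) covers 3:b
6(e) covers 5:e
7(e) covers 6:e
8(o) covers ∅
floor of heap: 0:e, 1:u, 8:o
completions by unplaced set U, small U first (add the entries for U minus each lowest piece of U):
  |U|=1: {4}:1  {7}:1  {8}:1
  |U|=2: {4,7}:2  {4,8}:2  {6,7}:1  {7,8}:2
  |U|=3: {4,6,7}:3  {4,7,8}:6  {5,6,7}:1  {6,7,8}:3
  |U|=4: {4,5,6,7}:4  {4,6,7,8}:12  {5,6,7,8}:4
  |U|=5: {3,4,5,6,7}:4  {4,5,6,7,8}:20
  |U|=6: {0,3,4,5,6,7}:4  {2,3,4,5,6,7}:4  {3,4,5,6,7,8}:24
  |U|=7: {0,2,3,4,5,6,7}:8  {0,3,4,5,6,7,8}:28  {1,2,3,4,5,6,7}:4  {2,3,4,5,6,7,8}:28
  start at 0(e): 32
  start at 1(u): 64
  start at 8(o): 12
sum over floor = 108

108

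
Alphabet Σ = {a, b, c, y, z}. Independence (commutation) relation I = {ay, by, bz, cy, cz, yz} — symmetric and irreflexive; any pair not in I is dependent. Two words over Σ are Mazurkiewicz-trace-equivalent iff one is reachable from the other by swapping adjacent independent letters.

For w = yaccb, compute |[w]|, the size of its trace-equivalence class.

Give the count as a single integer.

0(y) covers ∅
1(a) covers ∅
2(c) covers 1:a
3(c) covers 2:c
4(b) covers 3:c
floor of heap: 0:y, 1:a
completions by unplaced set U, small U first (add the entries for U minus each lowest piece of U):
  |U|=1: {0}:1  {4}:1
  |U|=2: {0,4}:2  {3,4}:1
  |U|=3: {0,3,4}:3  {2,3,4}:1
  start at 0(y): 1
  start at 1(a): 4
sum over floor = 5

5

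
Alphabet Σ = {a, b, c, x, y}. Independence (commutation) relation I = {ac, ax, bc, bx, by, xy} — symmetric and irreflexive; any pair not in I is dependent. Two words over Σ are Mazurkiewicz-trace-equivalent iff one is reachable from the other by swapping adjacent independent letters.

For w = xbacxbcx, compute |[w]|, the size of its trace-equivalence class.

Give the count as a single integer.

0(x) covers ∅
1(b) covers ∅
2(a) covers 1:b
3(c) covers 0:x
4(x) covers 3:c
5(b) covers 2:a
6(c) covers 4:x
7(x) covers 6:c
floor of heap: 0:x, 1:b
completions by unplaced set U, small U first (add the entries for U minus each lowest piece of U):
  |U|=1: {5}:1  {7}:1
  |U|=2: {2,5}:1  {5,7}:2  {6,7}:1
  |U|=3: {1,2,5}:1  {2,5,7}:3  {4,6,7}:1  {5,6,7}:3
  |U|=4: {1,2,5,7}:4  {2,5,6,7}:6  {3,4,6,7}:1  {4,5,6,7}:4
  |U|=5: {0,3,4,6,7}:1  {1,2,5,6,7}:10  {2,4,5,6,7}:10  {3,4,5,6,7}:5
  |U|=6: {0,3,4,5,6,7}:6  {1,2,4,5,6,7}:20  {2,3,4,5,6,7}:15
  start at 0(x): 35
  start at 1(b): 21
sum over floor = 56

56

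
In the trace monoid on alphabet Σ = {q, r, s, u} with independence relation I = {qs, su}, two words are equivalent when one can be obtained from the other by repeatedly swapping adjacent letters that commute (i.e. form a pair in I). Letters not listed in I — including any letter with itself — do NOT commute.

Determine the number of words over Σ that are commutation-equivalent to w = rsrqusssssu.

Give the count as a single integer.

#0=r has no predecessor
#1=s depends on [0:r]
#2=r depends on [1:s]
#3=q depends on [2:r]
#4=u depends on [3:q]
#5=s depends on [2:r]
#6=s depends on [5:s]
#7=s depends on [6:s]
#8=s depends on [7:s]
#9=s depends on [8:s]
#10=u depends on [4:u]
sources: [0:r]
N(rest) = Σ N(rest − s) over sources s of rest; N(one piece) = 1:
  size 1 → [9]=1  [10]=1
  size 2 → [4,10]=1  [8,9]=1  [9,10]=2
  size 3 → [3,4,10]=1  [4,9,10]=3  [7,8,9]=1  [8,9,10]=3
  size 4 → [3,4,9,10]=4  [4,8,9,10]=6  [6,7,8,9]=1  [7,8,9,10]=4
  size 5 → [3,4,8,9,10]=10  [4,7,8,9,10]=10  [5,6,7,8,9]=1  [6,7,8,9,10]=5
  size 6 → [3,4,7,8,9,10]=20  [4,6,7,8,9,10]=15  [5,6,7,8,9,10]=6
  size 7 → [3,4,6,7,8,9,10]=35  [4,5,6,7,8,9,10]=21
  size 8 → [3,4,5,6,7,8,9,10]=56
  size 9 → [2,3,4,5,6,7,8,9,10]=56
  first=0(r) contributes 56

56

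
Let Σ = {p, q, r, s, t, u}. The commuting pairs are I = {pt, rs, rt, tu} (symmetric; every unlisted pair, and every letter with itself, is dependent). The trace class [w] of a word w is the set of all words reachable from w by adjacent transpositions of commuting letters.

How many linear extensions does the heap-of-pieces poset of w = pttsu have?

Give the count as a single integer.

3

0(p) covers ∅
1(t) covers ∅
2(t) covers 1:t
3(s) covers 0:p, 2:t
4(u) covers 3:s
floor of heap: 0:p, 1:t
completions by unplaced set U, small U first (add the entries for U minus each lowest piece of U):
  |U|=1: {4}:1
  |U|=2: {3,4}:1
  |U|=3: {0,3,4}:1  {2,3,4}:1
  start at 0(p): 1
  start at 1(t): 2
sum over floor = 3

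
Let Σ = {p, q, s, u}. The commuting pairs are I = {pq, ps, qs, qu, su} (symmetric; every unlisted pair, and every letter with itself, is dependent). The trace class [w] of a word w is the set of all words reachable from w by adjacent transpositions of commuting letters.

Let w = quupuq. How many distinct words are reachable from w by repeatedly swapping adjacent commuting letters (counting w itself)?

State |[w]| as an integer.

0(q) covers ∅
1(u) covers ∅
2(u) covers 1:u
3(p) covers 2:u
4(u) covers 3:p
5(q) covers 0:q
floor of heap: 0:q, 1:u
completions by unplaced set U, small U first (add the entries for U minus each lowest piece of U):
  |U|=1: {4}:1  {5}:1
  |U|=2: {0,5}:1  {3,4}:1  {4,5}:2
  |U|=3: {0,4,5}:3  {2,3,4}:1  {3,4,5}:3
  |U|=4: {0,3,4,5}:6  {1,2,3,4}:1  {2,3,4,5}:4
  start at 0(q): 5
  start at 1(u): 10
sum over floor = 15

15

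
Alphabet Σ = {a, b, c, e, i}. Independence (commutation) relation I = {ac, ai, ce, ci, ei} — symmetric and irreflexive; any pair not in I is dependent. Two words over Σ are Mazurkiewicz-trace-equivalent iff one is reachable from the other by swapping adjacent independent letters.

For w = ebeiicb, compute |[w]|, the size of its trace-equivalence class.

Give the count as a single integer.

piece 0:e — minimal
piece 1:b rests on {0:e}
piece 2:e rests on {1:b}
piece 3:i rests on {1:b}
piece 4:i rests on {3:i}
piece 5:c rests on {1:b}
piece 6:b rests on {2:e, 4:i, 5:c}
minimal pieces: {0:e}
ways to finish when only these pieces remain (= sum over removing one remaining piece with nothing left below it):
  1 left: {6}→1
  2 left: {2,6}→1  {4,6}→1  {5,6}→1
  3 left: {2,4,6}→2  {2,5,6}→2  {3,4,6}→1  {4,5,6}→2
  4 left: {2,3,4,6}→3  {2,4,5,6}→6  {3,4,5,6}→3
  5 left: {2,3,4,5,6}→12
  placing 0:e first → 12 extensions

12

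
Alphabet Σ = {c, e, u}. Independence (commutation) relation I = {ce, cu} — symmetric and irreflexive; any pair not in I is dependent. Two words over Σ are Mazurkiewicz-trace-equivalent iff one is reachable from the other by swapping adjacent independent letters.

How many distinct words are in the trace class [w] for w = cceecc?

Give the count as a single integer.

15

#0=c has no predecessor
#1=c depends on [0:c]
#2=e has no predecessor
#3=e depends on [2:e]
#4=c depends on [1:c]
#5=c depends on [4:c]
sources: [0:c, 2:e]
N(rest) = Σ N(rest − s) over sources s of rest; N(one piece) = 1:
  size 1 → [3]=1  [5]=1
  size 2 → [2,3]=1  [3,5]=2  [4,5]=1
  size 3 → [1,4,5]=1  [2,3,5]=3  [3,4,5]=3
  size 4 → [0,1,4,5]=1  [1,3,4,5]=4  [2,3,4,5]=6
  first=0(c) contributes 10
  first=2(e) contributes 5
|[w]| = 15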